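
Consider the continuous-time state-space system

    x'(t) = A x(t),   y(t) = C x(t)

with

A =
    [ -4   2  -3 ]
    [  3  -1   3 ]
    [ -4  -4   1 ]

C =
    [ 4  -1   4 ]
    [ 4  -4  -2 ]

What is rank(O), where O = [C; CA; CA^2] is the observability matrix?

3

CA = [[-35, -7, -11], [-20, 20, -26]]
CA^2 = [[163, -19, 73], [244, 44, 94]]
Observability matrix O = [C; CA; CA^2] = [[4, -1, 4], [4, -4, -2], [-35, -7, -11], [-20, 20, -26], [163, -19, 73], [244, 44, 94]]
Take the 3×3 submatrix of O formed by rows 1, 2, 3: [[4, -1, 4], [4, -4, -2], [-35, -7, -11]]. Its determinant is 4·((-4)·(-11) - (-2)·(-7)) - (-1)·(4·(-11) - (-2)·(-35)) + 4·(4·(-7) - (-4)·(-35)) = 4·30 - (-1)·(-114) + 4·(-168) = -666 ≠ 0.
So rank(O) ≥ 3; since O has 3 columns, rank(O) = 3.
rank(O) = 3 = n, so the pair (A, C) is completely observable.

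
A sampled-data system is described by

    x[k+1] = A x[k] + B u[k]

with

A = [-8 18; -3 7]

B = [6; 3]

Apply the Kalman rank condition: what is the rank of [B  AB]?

1

AB = [[6], [3]]
Controllability matrix C = [B  AB] = [[6, 6], [3, 3]]
Every column of C is a scalar multiple of column 1 = [6, 3] (multipliers 1, 1), so the columns span a one-dimensional space.
C ≠ 0, hence rank(C) = 1.
rank(C) = 1 < n = 2, so the pair (A, B) is not completely controllable.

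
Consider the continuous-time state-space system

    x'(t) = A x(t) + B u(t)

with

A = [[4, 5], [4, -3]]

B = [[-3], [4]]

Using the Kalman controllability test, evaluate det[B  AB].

AB = [[8], [-24]]
Controllability matrix C = [B  AB] = [[-3, 8], [4, -24]]
det(C) = (-3)·(-24) - 8·4 = 72 - 32 = 40
Since det(C) ≠ 0, rank(C) = 2 and the system is completely controllable.

40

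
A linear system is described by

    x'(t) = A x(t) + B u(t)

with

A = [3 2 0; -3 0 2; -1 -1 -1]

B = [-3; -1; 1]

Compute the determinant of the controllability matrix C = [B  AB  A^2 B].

AB = [[-11], [11], [3]]
A^2B = [[-11], [39], [-3]]
Controllability matrix C = [B  AB  A^2B] = [[-3, -11, -11], [-1, 11, 39], [1, 3, -3]]
Expanding along the first row, det(C) = (-3)·(11·(-3) - 39·3) - (-11)·((-1)·(-3) - 39·1) + (-11)·((-1)·3 - 11·1) = (-3)·(-150) - (-11)·(-36) + (-11)·(-14) = 208
Since det(C) ≠ 0, rank(C) = 3 and the system is completely controllable.

208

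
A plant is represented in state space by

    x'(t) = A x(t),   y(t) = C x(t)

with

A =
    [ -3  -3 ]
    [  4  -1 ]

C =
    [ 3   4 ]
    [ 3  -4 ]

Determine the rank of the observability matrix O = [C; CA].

CA = [[7, -13], [-25, -5]]
Observability matrix O = [C; CA] = [[3, 4], [3, -4], [7, -13], [-25, -5]]
Take the 2×2 submatrix of O formed by rows 1, 2: [[3, 4], [3, -4]]. Its determinant is 3·(-4) - 4·3 = -12 - 12 = -24 ≠ 0.
So rank(O) ≥ 2; since O has 2 columns, rank(O) = 2.
rank(O) = 2 = n, so the pair (A, C) is completely observable.

2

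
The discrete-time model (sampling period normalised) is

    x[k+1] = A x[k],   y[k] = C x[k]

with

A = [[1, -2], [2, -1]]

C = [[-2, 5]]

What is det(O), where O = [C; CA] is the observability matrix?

CA = [[8, -1]]
Observability matrix O = [C; CA] = [[-2, 5], [8, -1]]
det(O) = (-2)·(-1) - 5·8 = 2 - 40 = -38
Since det(O) ≠ 0, rank(O) = 2 and the system is completely observable.

-38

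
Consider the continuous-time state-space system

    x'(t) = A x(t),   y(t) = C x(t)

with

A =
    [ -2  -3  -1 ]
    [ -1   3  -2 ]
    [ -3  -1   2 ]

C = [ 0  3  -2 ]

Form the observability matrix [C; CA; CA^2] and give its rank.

CA = [[3, 11, -10]]
CA^2 = [[13, 34, -45]]
Observability matrix O = [C; CA; CA^2] = [[0, 3, -2], [3, 11, -10], [13, 34, -45]]
det(O) = 0·(11·(-45) - (-10)·34) - 3·(3·(-45) - (-10)·13) + (-2)·(3·34 - 11·13) = 0·(-155) - 3·(-5) + (-2)·(-41) = 97 ≠ 0, so rank(O) = 3.
rank(O) = 3 = n, so the pair (A, C) is completely observable.

3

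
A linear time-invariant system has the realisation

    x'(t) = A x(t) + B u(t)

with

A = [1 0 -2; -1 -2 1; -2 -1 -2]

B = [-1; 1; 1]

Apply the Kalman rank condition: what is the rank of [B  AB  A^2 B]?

AB = [[-3], [0], [-1]]
A^2B = [[-1], [2], [8]]
Controllability matrix C = [B  AB  A^2B] = [[-1, -3, -1], [1, 0, 2], [1, -1, 8]]
det(C) = (-1)·(0·8 - 2·(-1)) - (-3)·(1·8 - 2·1) + (-1)·(1·(-1) - 0·1) = (-1)·2 - (-3)·6 + (-1)·(-1) = 17 ≠ 0, so rank(C) = 3.
rank(C) = 3 = n, so the pair (A, B) is completely controllable.

3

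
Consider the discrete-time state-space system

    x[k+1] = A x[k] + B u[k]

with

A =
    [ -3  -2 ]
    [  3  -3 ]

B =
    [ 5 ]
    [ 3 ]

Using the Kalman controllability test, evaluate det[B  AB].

93

AB = [[-21], [6]]
Controllability matrix C = [B  AB] = [[5, -21], [3, 6]]
det(C) = 5·6 - (-21)·3 = 30 - (-63) = 93
Since det(C) ≠ 0, rank(C) = 2 and the system is completely controllable.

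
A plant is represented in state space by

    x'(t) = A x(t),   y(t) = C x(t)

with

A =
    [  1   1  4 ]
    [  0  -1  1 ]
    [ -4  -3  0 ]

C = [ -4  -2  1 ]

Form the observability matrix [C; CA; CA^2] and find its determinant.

-1604

CA = [[-8, -5, -18]]
CA^2 = [[64, 51, -37]]
Observability matrix O = [C; CA; CA^2] = [[-4, -2, 1], [-8, -5, -18], [64, 51, -37]]
Expanding along the first row, det(O) = (-4)·((-5)·(-37) - (-18)·51) - (-2)·((-8)·(-37) - (-18)·64) + 1·((-8)·51 - (-5)·64) = (-4)·1103 - (-2)·1448 + 1·(-88) = -1604
Since det(O) ≠ 0, rank(O) = 3 and the system is completely observable.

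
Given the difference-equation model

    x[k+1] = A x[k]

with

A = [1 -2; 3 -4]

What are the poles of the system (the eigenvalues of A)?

-2, -1

det(zI - A) = z^2 - (tr A)z + det A, with tr A = 1 + (-4) = -3 and det A = 1·(-4) - (-2)·3 = -4 - (-6) = 2.
So p(z) = det(zI - A) = z^2 + 3z + 2.
Factor z^2 + 3z + 2: two numbers with sum -3 and product 2 are -1 and -2, so z^2 + 3z + 2 = (z + 1)(z + 2).
Hence p(z) = (z + 1) (z + 2), with roots -2, -1.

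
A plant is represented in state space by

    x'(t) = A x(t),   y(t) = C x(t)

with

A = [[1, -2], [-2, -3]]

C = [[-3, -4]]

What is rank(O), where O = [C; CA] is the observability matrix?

2

CA = [[5, 18]]
Observability matrix O = [C; CA] = [[-3, -4], [5, 18]]
det(O) = (-3)·18 - (-4)·5 = -54 - (-20) = -34 ≠ 0, so rank(O) = 2.
rank(O) = 2 = n, so the pair (A, C) is completely observable.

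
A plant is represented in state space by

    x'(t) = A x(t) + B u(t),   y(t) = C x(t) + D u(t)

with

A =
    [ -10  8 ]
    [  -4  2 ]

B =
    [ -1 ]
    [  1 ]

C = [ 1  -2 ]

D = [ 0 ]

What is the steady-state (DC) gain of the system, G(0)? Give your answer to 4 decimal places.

-1.5000

G(0) = C(-A)^{-1}B + D = -C A^{-1} B + D.
det A = 12, so A^{-1} = (1/12)·adj(A) = [[1/6, -2/3], [1/3, -5/6]]
A^{-1} B = [-5/6, -7/6]^T
C A^{-1} B = 3/2
G(0) = D - C A^{-1} B = 0 - (3/2) = -3/2 ≈ -1.5000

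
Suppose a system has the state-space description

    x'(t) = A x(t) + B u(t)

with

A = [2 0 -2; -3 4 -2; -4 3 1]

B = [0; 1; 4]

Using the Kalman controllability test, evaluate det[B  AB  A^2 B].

AB = [[-8], [-4], [7]]
A^2B = [[-30], [-6], [27]]
Controllability matrix C = [B  AB  A^2B] = [[0, -8, -30], [1, -4, -6], [4, 7, 27]]
Expanding along the first row, det(C) = 0·((-4)·27 - (-6)·7) - (-8)·(1·27 - (-6)·4) + (-30)·(1·7 - (-4)·4) = 0·(-66) - (-8)·51 + (-30)·23 = -282
Since det(C) ≠ 0, rank(C) = 3 and the system is completely controllable.

-282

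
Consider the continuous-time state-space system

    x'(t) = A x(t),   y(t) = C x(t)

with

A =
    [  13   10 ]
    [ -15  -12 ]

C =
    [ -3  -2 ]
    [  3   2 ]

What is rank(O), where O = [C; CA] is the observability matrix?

1

CA = [[-9, -6], [9, 6]]
Observability matrix O = [C; CA] = [[-3, -2], [3, 2], [-9, -6], [9, 6]]
Every row of O is a scalar multiple of row 1 = [-3, -2] (multipliers 1, -1, 3, -3), so the rows span a one-dimensional space.
O ≠ 0, hence rank(O) = 1.
rank(O) = 1 < n = 2, so the pair (A, C) is not completely observable.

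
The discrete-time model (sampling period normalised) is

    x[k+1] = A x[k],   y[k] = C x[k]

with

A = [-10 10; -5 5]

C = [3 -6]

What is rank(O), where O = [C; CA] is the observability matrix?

CA = [[0, 0]]
Observability matrix O = [C; CA] = [[3, -6], [0, 0]]
Every row of O is a scalar multiple of row 1 = [3, -6] (multipliers 1, 0), so the rows span a one-dimensional space.
O ≠ 0, hence rank(O) = 1.
rank(O) = 1 < n = 2, so the pair (A, C) is not completely observable.

1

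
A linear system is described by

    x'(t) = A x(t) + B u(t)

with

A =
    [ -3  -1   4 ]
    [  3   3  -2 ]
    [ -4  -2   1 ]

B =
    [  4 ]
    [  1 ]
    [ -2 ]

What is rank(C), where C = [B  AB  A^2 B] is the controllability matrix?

3

AB = [[-21], [19], [-20]]
A^2B = [[-36], [34], [26]]
Controllability matrix C = [B  AB  A^2B] = [[4, -21, -36], [1, 19, 34], [-2, -20, 26]]
det(C) = 4·(19·26 - 34·(-20)) - (-21)·(1·26 - 34·(-2)) + (-36)·(1·(-20) - 19·(-2)) = 4·1174 - (-21)·94 + (-36)·18 = 6022 ≠ 0, so rank(C) = 3.
rank(C) = 3 = n, so the pair (A, B) is completely controllable.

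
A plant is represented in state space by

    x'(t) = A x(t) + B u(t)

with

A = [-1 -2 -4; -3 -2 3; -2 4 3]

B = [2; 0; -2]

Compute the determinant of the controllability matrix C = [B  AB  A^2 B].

AB = [[6], [-12], [-10]]
A^2B = [[58], [-24], [-90]]
Controllability matrix C = [B  AB  A^2B] = [[2, 6, 58], [0, -12, -24], [-2, -10, -90]]
Expanding along the first row, det(C) = 2·((-12)·(-90) - (-24)·(-10)) - 6·(0·(-90) - (-24)·(-2)) + 58·(0·(-10) - (-12)·(-2)) = 2·840 - 6·(-48) + 58·(-24) = 576
Since det(C) ≠ 0, rank(C) = 3 and the system is completely controllable.

576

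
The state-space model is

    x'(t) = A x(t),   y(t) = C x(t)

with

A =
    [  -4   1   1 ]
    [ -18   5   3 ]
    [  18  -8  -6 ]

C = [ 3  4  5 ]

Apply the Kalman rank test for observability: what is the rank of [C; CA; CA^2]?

2

CA = [[6, -17, -15]]
CA^2 = [[12, 41, 45]]
Observability matrix O = [C; CA; CA^2] = [[3, 4, 5], [6, -17, -15], [12, 41, 45]]
The columns c1, c2, c3 of O are linearly dependent: -c1 - 3·c2 + 3·c3 = 0 (check each entry), so rank(O) ≤ 2.
The 2×2 minor from rows 1, 2, columns 1, 2 is 3·(-17) - 4·6 = -51 - 24 = -75 ≠ 0, so rank(O) = 2.
rank(O) = 2 < n = 3, so the pair (A, C) is not completely observable.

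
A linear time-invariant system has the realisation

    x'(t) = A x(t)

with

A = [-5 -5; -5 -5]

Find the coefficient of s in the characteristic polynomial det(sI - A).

10

For a 2×2 matrix, det(sI - A) = s^2 - (tr A)s + det A.
tr A = -10, det A = 0.
So p(s) = s^2 + 10s.
The coefficient of s is 10.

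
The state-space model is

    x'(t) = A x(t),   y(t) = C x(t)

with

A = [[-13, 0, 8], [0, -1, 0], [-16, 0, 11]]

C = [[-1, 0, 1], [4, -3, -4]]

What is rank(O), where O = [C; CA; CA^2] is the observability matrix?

CA = [[-3, 0, 3], [12, 3, -12]]
CA^2 = [[-9, 0, 9], [36, -3, -36]]
Observability matrix O = [C; CA; CA^2] = [[-1, 0, 1], [4, -3, -4], [-3, 0, 3], [12, 3, -12], [-9, 0, 9], [36, -3, -36]]
The columns c1, c2, c3 of O are linearly dependent: c1 + c3 = 0 (check each entry), so rank(O) ≤ 2.
The 2×2 minor from rows 1, 2, columns 1, 2 is (-1)·(-3) - 0·4 = 3 - 0 = 3 ≠ 0, so rank(O) = 2.
rank(O) = 2 < n = 3, so the pair (A, C) is not completely observable.

2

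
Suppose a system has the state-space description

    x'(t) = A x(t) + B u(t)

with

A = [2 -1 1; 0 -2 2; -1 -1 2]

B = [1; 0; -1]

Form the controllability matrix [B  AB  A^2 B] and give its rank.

AB = [[1], [-2], [-3]]
A^2B = [[1], [-2], [-5]]
Controllability matrix C = [B  AB  A^2B] = [[1, 1, 1], [0, -2, -2], [-1, -3, -5]]
det(C) = 1·((-2)·(-5) - (-2)·(-3)) - 1·(0·(-5) - (-2)·(-1)) + 1·(0·(-3) - (-2)·(-1)) = 1·4 - 1·(-2) + 1·(-2) = 4 ≠ 0, so rank(C) = 3.
rank(C) = 3 = n, so the pair (A, B) is completely controllable.

3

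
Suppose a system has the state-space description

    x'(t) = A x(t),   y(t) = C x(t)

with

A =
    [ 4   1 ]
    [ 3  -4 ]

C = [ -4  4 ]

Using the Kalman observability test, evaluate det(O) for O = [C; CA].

CA = [[-4, -20]]
Observability matrix O = [C; CA] = [[-4, 4], [-4, -20]]
det(O) = (-4)·(-20) - 4·(-4) = 80 - (-16) = 96
Since det(O) ≠ 0, rank(O) = 2 and the system is completely observable.

96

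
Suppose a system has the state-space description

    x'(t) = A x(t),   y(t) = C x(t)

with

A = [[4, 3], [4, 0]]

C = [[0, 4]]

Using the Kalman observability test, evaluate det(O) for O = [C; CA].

CA = [[16, 0]]
Observability matrix O = [C; CA] = [[0, 4], [16, 0]]
det(O) = 0·0 - 4·16 = 0 - 64 = -64
Since det(O) ≠ 0, rank(O) = 2 and the system is completely observable.

-64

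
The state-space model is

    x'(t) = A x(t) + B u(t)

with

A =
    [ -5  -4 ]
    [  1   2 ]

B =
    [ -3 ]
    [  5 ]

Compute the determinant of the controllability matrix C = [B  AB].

AB = [[-5], [7]]
Controllability matrix C = [B  AB] = [[-3, -5], [5, 7]]
det(C) = (-3)·7 - (-5)·5 = -21 - (-25) = 4
Since det(C) ≠ 0, rank(C) = 2 and the system is completely controllable.

4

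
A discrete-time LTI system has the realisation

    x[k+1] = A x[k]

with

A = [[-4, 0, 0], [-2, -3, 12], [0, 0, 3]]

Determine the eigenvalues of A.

-4, -3, 3

det(zI - A) = z^3 - (tr A)z^2 + (M11 + M22 + M33)z - det A, where Mii is the 2×2 principal minor of A obtained by deleting row i and column i.
tr A = (-4) + (-3) + 3 = -4; M11 = (-3)·3 - 12·0 = -9 - 0 = -9; M22 = (-4)·3 - 0·0 = -12 - 0 = -12; M33 = (-4)·(-3) - 0·(-2) = 12 - 0 = 12; sum of minors = -9.
det A = (-4)·((-3)·3 - 12·0) - 0·((-2)·3 - 12·0) + 0·((-2)·0 - (-3)·0) = (-4)·(-9) - 0·(-6) + 0·0 = 36.
So p(z) = det(zI - A) = z^3 + 4z^2 - 9z - 36.
Rational-root test: any integer root divides -36. Testing small divisors, z = -3 works: p(-3) = -27 + 36 + 27 + (-36) = 0, so (z + 3) is a factor.
Dividing, p(z) = (z + 3)(z^2 + z - 12).
Factor z^2 + z - 12: two numbers with sum -1 and product -12 are 3 and -4, so z^2 + z - 12 = (z - 3)(z + 4).
Hence p(z) = (z - 3) (z + 3) (z + 4), with roots -4, -3, 3.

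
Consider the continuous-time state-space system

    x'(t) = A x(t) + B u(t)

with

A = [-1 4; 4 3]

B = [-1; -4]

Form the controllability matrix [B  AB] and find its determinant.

-44

AB = [[-15], [-16]]
Controllability matrix C = [B  AB] = [[-1, -15], [-4, -16]]
det(C) = (-1)·(-16) - (-15)·(-4) = 16 - 60 = -44
Since det(C) ≠ 0, rank(C) = 2 and the system is completely controllable.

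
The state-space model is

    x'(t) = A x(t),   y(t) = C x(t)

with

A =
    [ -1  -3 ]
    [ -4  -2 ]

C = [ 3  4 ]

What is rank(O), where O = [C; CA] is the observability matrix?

CA = [[-19, -17]]
Observability matrix O = [C; CA] = [[3, 4], [-19, -17]]
det(O) = 3·(-17) - 4·(-19) = -51 - (-76) = 25 ≠ 0, so rank(O) = 2.
rank(O) = 2 = n, so the pair (A, C) is completely observable.

2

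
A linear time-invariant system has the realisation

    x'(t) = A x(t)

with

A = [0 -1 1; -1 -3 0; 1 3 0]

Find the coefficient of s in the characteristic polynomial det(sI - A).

Expand det(sI - A) for the 3×3 matrix.
p(s) = s^3 + 3s^2 - 2s.
(Check: constant term = det(-A) = (-1)^3 det A = 0; coefficient of s^2 = -tr A = 3.)
The coefficient of s is -2.

-2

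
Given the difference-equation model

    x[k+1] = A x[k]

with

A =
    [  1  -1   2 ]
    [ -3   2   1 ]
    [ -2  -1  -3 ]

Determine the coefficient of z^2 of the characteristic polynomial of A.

Expand det(zI - A) for the 3×3 matrix.
p(z) = z^3 - 5z - 20.
(Check: constant term = det(-A) = (-1)^3 det A = -20; coefficient of z^2 = -tr A = 0.)
The coefficient of z^2 is 0.

0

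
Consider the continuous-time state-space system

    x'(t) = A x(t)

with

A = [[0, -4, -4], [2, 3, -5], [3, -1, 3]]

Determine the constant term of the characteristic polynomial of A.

Expand det(sI - A) for the 3×3 matrix.
p(s) = s^3 - 6s^2 + 24s - 128.
(Check: constant term = det(-A) = (-1)^3 det A = -128; coefficient of s^2 = -tr A = -6.)
The constant term is -128.

-128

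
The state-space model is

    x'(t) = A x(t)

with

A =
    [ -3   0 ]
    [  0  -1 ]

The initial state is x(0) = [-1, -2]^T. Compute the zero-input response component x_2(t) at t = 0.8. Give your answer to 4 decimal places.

-0.8987

det(sI - A) = s^2 - (tr A)s + det A, with tr A = (-3) + (-1) = -4 and det A = (-3)·(-1) - 0·0 = 3 - 0 = 3.
So p(s) = det(sI - A) = s^2 + 4s + 3.
Factor s^2 + 4s + 3: two numbers with sum -4 and product 3 are -1 and -3, so s^2 + 4s + 3 = (s + 1)(s + 3).
Hence p(s) = (s + 1) (s + 3), with roots -3, -1.
The eigenvalues -3, -1 are distinct and real, so A is diagonalisable and x(t) = e^{At} x(0) = V diag(e^{λ_i t}) V^{-1} x(0), where the columns of V are the eigenvectors.
λ = -3: A - (-3)I = [[0, 0], [0, 2]]. Row 2 gives 0·v1 + 2·v2 = 0, so take v_1 = [1, 0]^T.
λ = -1: A - (-1)I = [[-2, 0], [0, 0]]. Row 1 gives (-2)·v1 + 0·v2 = 0, so take v_2 = [0, 1]^T.
V = [v_1 v_2] = [[1, 0], [0, 1]] has det V = 1, so V^{-1} = adj(V)/det V = [[1, 0], [0, 1]].
Modal coordinates z(0) = V^{-1} x(0): 1·(-1) + 0·(-2) = -1; 0·(-1) + 1·(-2) = -2; so z(0) = [-1, -2]^T.
x_2(t) = Σ_i (v_i)_2 · z_i(0) · e^{λ_i t} (row 2 of V times the modal terms).
x_2(0.8) = 0·(-1)·e^{-3·0.8} + 1·(-2)·e^{-1·0.8} = 0·0.090718 + (-2)·0.449329 = -0.8987.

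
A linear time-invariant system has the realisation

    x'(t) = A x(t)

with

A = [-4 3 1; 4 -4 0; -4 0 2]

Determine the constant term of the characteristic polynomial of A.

Expand det(sI - A) for the 3×3 matrix.
p(s) = s^3 + 6s^2 - 8s + 8.
(Check: constant term = det(-A) = (-1)^3 det A = 8; coefficient of s^2 = -tr A = 6.)
The constant term is 8.

8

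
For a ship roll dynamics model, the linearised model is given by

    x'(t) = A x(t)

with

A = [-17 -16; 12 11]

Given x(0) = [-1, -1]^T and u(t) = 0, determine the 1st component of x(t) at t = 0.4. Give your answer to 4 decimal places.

3.6096

det(sI - A) = s^2 - (tr A)s + det A, with tr A = (-17) + 11 = -6 and det A = (-17)·11 - (-16)·12 = -187 - (-192) = 5.
So p(s) = det(sI - A) = s^2 + 6s + 5.
Factor s^2 + 6s + 5: two numbers with sum -6 and product 5 are -1 and -5, so s^2 + 6s + 5 = (s + 1)(s + 5).
Hence p(s) = (s + 1) (s + 5), with roots -5, -1.
The eigenvalues -5, -1 are distinct and real, so A is diagonalisable and x(t) = e^{At} x(0) = V diag(e^{λ_i t}) V^{-1} x(0), where the columns of V are the eigenvectors.
λ = -5: A - (-5)I = [[-12, -16], [12, 16]]. Row 1 gives (-12)·v1 + (-16)·v2 = 0, so take v_1 = [4, -3]^T.
λ = -1: A - (-1)I = [[-16, -16], [12, 12]]. Row 1 gives (-16)·v1 + (-16)·v2 = 0, so take v_2 = [-1, 1]^T.
V = [v_1 v_2] = [[4, -1], [-3, 1]] has det V = 1, so V^{-1} = adj(V)/det V = [[1, 1], [3, 4]].
Modal coordinates z(0) = V^{-1} x(0): 1·(-1) + 1·(-1) = -2; 3·(-1) + 4·(-1) = -7; so z(0) = [-2, -7]^T.
x_1(t) = Σ_i (v_i)_1 · z_i(0) · e^{λ_i t} (row 1 of V times the modal terms).
x_1(0.4) = 4·(-2)·e^{-5·0.4} + (-1)·(-7)·e^{-1·0.4} = (-8)·0.135335 + 7·0.670320 = 3.6096.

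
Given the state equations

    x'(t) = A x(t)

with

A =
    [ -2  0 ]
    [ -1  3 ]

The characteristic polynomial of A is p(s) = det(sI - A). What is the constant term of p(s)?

-6

For a 2×2 matrix, det(sI - A) = s^2 - (tr A)s + det A.
tr A = 1, det A = -6.
So p(s) = s^2 - s - 6.
The constant term is -6.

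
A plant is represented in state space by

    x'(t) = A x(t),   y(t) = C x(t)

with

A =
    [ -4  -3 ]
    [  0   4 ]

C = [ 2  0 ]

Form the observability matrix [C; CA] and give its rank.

2

CA = [[-8, -6]]
Observability matrix O = [C; CA] = [[2, 0], [-8, -6]]
det(O) = 2·(-6) - 0·(-8) = -12 - 0 = -12 ≠ 0, so rank(O) = 2.
rank(O) = 2 = n, so the pair (A, C) is completely observable.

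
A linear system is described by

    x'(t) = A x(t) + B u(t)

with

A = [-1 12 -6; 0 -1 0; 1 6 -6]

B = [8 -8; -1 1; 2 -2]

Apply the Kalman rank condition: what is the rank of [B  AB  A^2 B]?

AB = [[-32, 32], [1, -1], [-10, 10]]
A^2B = [[104, -104], [-1, 1], [34, -34]]
Controllability matrix C = [B  AB  A^2B] = [[8, -8, -32, 32, 104, -104], [-1, 1, 1, -1, -1, 1], [2, -2, -10, 10, 34, -34]]
The rows r1, r2, r3 of C are linearly dependent: -r1 - 2·r2 + 3·r3 = 0 (check each entry), so rank(C) ≤ 2.
The 2×2 minor from rows 1, 2, columns 1, 3 is 8·1 - (-32)·(-1) = 8 - 32 = -24 ≠ 0, so rank(C) = 2.
rank(C) = 2 < n = 3, so the pair (A, B) is not completely controllable.

2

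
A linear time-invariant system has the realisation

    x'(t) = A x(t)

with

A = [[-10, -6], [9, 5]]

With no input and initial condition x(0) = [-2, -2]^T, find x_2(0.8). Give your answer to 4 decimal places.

det(sI - A) = s^2 - (tr A)s + det A, with tr A = (-10) + 5 = -5 and det A = (-10)·5 - (-6)·9 = -50 - (-54) = 4.
So p(s) = det(sI - A) = s^2 + 5s + 4.
Factor s^2 + 5s + 4: two numbers with sum -5 and product 4 are -1 and -4, so s^2 + 5s + 4 = (s + 1)(s + 4).
Hence p(s) = (s + 1) (s + 4), with roots -4, -1.
The eigenvalues -4, -1 are distinct and real, so A is diagonalisable and x(t) = e^{At} x(0) = V diag(e^{λ_i t}) V^{-1} x(0), where the columns of V are the eigenvectors.
λ = -4: A - (-4)I = [[-6, -6], [9, 9]]. Row 1 gives (-6)·v1 + (-6)·v2 = 0, so take v_1 = [1, -1]^T.
λ = -1: A - (-1)I = [[-9, -6], [9, 6]]. Row 1 gives (-9)·v1 + (-6)·v2 = 0, so take v_2 = [-2, 3]^T.
V = [v_1 v_2] = [[1, -2], [-1, 3]] has det V = 1, so V^{-1} = adj(V)/det V = [[3, 2], [1, 1]].
Modal coordinates z(0) = V^{-1} x(0): 3·(-2) + 2·(-2) = -10; 1·(-2) + 1·(-2) = -4; so z(0) = [-10, -4]^T.
x_2(t) = Σ_i (v_i)_2 · z_i(0) · e^{λ_i t} (row 2 of V times the modal terms).
x_2(0.8) = (-1)·(-10)·e^{-4·0.8} + 3·(-4)·e^{-1·0.8} = 10·0.040762 + (-12)·0.449329 = -4.9843.

-4.9843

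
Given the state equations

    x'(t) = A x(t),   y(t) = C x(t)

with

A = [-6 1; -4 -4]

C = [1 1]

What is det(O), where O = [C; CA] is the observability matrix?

7

CA = [[-10, -3]]
Observability matrix O = [C; CA] = [[1, 1], [-10, -3]]
det(O) = 1·(-3) - 1·(-10) = -3 - (-10) = 7
Since det(O) ≠ 0, rank(O) = 2 and the system is completely observable.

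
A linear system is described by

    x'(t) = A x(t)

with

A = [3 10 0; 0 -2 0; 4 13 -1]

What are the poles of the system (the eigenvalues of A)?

det(sI - A) = s^3 - (tr A)s^2 + (M11 + M22 + M33)s - det A, where Mii is the 2×2 principal minor of A obtained by deleting row i and column i.
tr A = 3 + (-2) + (-1) = 0; M11 = (-2)·(-1) - 0·13 = 2 - 0 = 2; M22 = 3·(-1) - 0·4 = -3 - 0 = -3; M33 = 3·(-2) - 10·0 = -6 - 0 = -6; sum of minors = -7.
det A = 3·((-2)·(-1) - 0·13) - 10·(0·(-1) - 0·4) + 0·(0·13 - (-2)·4) = 3·2 - 10·0 + 0·8 = 6.
So p(s) = det(sI - A) = s^3 - 7s - 6.
Rational-root test: any integer root divides -6. Testing small divisors, s = -1 works: p(-1) = -1 + 0 + 7 + (-6) = 0, so (s + 1) is a factor.
Dividing, p(s) = (s + 1)(s^2 - s - 6).
Factor s^2 - s - 6: two numbers with sum 1 and product -6 are 3 and -2, so s^2 - s - 6 = (s - 3)(s + 2).
Hence p(s) = (s - 3) (s + 1) (s + 2), with roots -2, -1, 3.
At least one eigenvalue has non-negative real part, so the system is not asymptotically stable.

-2, -1, 3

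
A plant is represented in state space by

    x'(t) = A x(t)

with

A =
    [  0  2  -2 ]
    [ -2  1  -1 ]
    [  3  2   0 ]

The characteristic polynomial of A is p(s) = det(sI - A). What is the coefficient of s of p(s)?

12

Expand det(sI - A) for the 3×3 matrix.
p(s) = s^3 - s^2 + 12s - 8.
(Check: constant term = det(-A) = (-1)^3 det A = -8; coefficient of s^2 = -tr A = -1.)
The coefficient of s is 12.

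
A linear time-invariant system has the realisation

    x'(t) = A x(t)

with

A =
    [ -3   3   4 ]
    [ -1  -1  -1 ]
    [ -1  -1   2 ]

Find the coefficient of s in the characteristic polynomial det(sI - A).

Expand det(sI - A) for the 3×3 matrix.
p(s) = s^3 + 2s^2 + s - 18.
(Check: constant term = det(-A) = (-1)^3 det A = -18; coefficient of s^2 = -tr A = 2.)
The coefficient of s is 1.

1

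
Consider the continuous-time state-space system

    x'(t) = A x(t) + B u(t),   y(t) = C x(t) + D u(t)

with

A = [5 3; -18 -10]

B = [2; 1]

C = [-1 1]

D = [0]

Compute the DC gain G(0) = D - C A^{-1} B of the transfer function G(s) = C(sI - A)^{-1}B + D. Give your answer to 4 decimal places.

G(0) = C(-A)^{-1}B + D = -C A^{-1} B + D.
det A = 4, so A^{-1} = (1/4)·adj(A) = [[-5/2, -3/4], [9/2, 5/4]]
A^{-1} B = [-23/4, 41/4]^T
C A^{-1} B = 16
G(0) = D - C A^{-1} B = 0 - (16) = -16

-16.0000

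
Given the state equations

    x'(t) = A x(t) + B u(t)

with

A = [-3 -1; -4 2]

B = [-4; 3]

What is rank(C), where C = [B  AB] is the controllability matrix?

AB = [[9], [22]]
Controllability matrix C = [B  AB] = [[-4, 9], [3, 22]]
det(C) = (-4)·22 - 9·3 = -88 - 27 = -115 ≠ 0, so rank(C) = 2.
rank(C) = 2 = n, so the pair (A, B) is completely controllable.

2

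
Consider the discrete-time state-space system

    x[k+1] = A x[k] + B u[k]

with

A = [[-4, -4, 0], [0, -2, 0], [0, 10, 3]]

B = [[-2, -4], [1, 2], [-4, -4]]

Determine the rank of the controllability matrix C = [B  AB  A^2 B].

2

AB = [[4, 8], [-2, -4], [-2, 8]]
A^2B = [[-8, -16], [4, 8], [-26, -16]]
Controllability matrix C = [B  AB  A^2B] = [[-2, -4, 4, 8, -8, -16], [1, 2, -2, -4, 4, 8], [-4, -4, -2, 8, -26, -16]]
The rows r1, r2, r3 of C are linearly dependent: r1 + 2·r2 = 0 (check each entry), so rank(C) ≤ 2.
The 2×2 minor from rows 1, 3, columns 1, 2 is (-2)·(-4) - (-4)·(-4) = 8 - 16 = -8 ≠ 0, so rank(C) = 2.
rank(C) = 2 < n = 3, so the pair (A, B) is not completely controllable.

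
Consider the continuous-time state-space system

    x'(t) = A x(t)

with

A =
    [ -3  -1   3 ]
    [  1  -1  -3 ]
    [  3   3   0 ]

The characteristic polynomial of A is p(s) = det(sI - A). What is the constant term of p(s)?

Expand det(sI - A) for the 3×3 matrix.
p(s) = s^3 + 4s^2 + 4s.
(Check: constant term = det(-A) = (-1)^3 det A = 0; coefficient of s^2 = -tr A = 4.)
The constant term is 0.

0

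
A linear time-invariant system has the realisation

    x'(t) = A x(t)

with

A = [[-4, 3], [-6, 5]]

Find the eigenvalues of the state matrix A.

det(sI - A) = s^2 - (tr A)s + det A, with tr A = (-4) + 5 = 1 and det A = (-4)·5 - 3·(-6) = -20 - (-18) = -2.
So p(s) = det(sI - A) = s^2 - s - 2.
Factor s^2 - s - 2: two numbers with sum 1 and product -2 are 2 and -1, so s^2 - s - 2 = (s - 2)(s + 1).
Hence p(s) = (s - 2) (s + 1), with roots -1, 2.
At least one eigenvalue has non-negative real part, so the system is not asymptotically stable.

-1, 2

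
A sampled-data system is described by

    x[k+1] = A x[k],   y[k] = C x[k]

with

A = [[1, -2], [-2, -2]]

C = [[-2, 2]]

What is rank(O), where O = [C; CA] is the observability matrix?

CA = [[-6, 0]]
Observability matrix O = [C; CA] = [[-2, 2], [-6, 0]]
det(O) = (-2)·0 - 2·(-6) = 0 - (-12) = 12 ≠ 0, so rank(O) = 2.
rank(O) = 2 = n, so the pair (A, C) is completely observable.

2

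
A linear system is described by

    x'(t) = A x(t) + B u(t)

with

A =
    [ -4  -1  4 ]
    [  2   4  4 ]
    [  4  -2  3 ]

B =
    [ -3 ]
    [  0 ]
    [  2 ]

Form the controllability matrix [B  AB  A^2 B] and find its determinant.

AB = [[20], [2], [-6]]
A^2B = [[-106], [24], [58]]
Controllability matrix C = [B  AB  A^2B] = [[-3, 20, -106], [0, 2, 24], [2, -6, 58]]
Expanding along the first row, det(C) = (-3)·(2·58 - 24·(-6)) - 20·(0·58 - 24·2) + (-106)·(0·(-6) - 2·2) = (-3)·260 - 20·(-48) + (-106)·(-4) = 604
Since det(C) ≠ 0, rank(C) = 3 and the system is completely controllable.

604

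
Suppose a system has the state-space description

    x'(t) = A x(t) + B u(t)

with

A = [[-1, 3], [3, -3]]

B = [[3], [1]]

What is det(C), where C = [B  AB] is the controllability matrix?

18

AB = [[0], [6]]
Controllability matrix C = [B  AB] = [[3, 0], [1, 6]]
det(C) = 3·6 - 0·1 = 18 - 0 = 18
Since det(C) ≠ 0, rank(C) = 2 and the system is completely controllable.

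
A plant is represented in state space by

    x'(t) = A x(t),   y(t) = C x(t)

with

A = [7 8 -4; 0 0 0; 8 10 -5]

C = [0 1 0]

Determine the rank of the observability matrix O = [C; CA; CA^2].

1

CA = [[0, 0, 0]]
CA^2 = [[0, 0, 0]]
Observability matrix O = [C; CA; CA^2] = [[0, 1, 0], [0, 0, 0], [0, 0, 0]]
Every row of O is a scalar multiple of row 1 = [0, 1, 0] (multipliers 1, 0, 0), so the rows span a one-dimensional space.
O ≠ 0, hence rank(O) = 1.
rank(O) = 1 < n = 3, so the pair (A, C) is not completely observable.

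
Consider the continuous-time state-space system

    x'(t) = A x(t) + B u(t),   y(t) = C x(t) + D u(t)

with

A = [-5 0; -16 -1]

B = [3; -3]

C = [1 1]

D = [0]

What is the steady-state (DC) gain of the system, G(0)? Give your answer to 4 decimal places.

G(0) = C(-A)^{-1}B + D = -C A^{-1} B + D.
det A = 5, so A^{-1} = (1/5)·adj(A) = [[-1/5, 0], [16/5, -1]]
A^{-1} B = [-3/5, 63/5]^T
C A^{-1} B = 12
G(0) = D - C A^{-1} B = 0 - (12) = -12

-12.0000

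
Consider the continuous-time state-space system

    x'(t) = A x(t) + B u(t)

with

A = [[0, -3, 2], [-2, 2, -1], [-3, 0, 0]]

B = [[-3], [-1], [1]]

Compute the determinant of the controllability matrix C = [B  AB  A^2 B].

AB = [[5], [3], [9]]
A^2B = [[9], [-13], [-15]]
Controllability matrix C = [B  AB  A^2B] = [[-3, 5, 9], [-1, 3, -13], [1, 9, -15]]
Expanding along the first row, det(C) = (-3)·(3·(-15) - (-13)·9) - 5·((-1)·(-15) - (-13)·1) + 9·((-1)·9 - 3·1) = (-3)·72 - 5·28 + 9·(-12) = -464
Since det(C) ≠ 0, rank(C) = 3 and the system is completely controllable.

-464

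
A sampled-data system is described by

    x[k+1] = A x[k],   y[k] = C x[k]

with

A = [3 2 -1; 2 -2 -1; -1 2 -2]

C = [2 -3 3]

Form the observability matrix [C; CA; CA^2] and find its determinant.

-1041

CA = [[-3, 16, -5]]
CA^2 = [[28, -48, -3]]
Observability matrix O = [C; CA; CA^2] = [[2, -3, 3], [-3, 16, -5], [28, -48, -3]]
Expanding along the first row, det(O) = 2·(16·(-3) - (-5)·(-48)) - (-3)·((-3)·(-3) - (-5)·28) + 3·((-3)·(-48) - 16·28) = 2·(-288) - (-3)·149 + 3·(-304) = -1041
Since det(O) ≠ 0, rank(O) = 3 and the system is completely observable.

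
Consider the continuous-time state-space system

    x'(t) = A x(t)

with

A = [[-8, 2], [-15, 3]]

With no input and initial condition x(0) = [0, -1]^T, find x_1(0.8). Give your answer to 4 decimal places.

det(sI - A) = s^2 - (tr A)s + det A, with tr A = (-8) + 3 = -5 and det A = (-8)·3 - 2·(-15) = -24 - (-30) = 6.
So p(s) = det(sI - A) = s^2 + 5s + 6.
Factor s^2 + 5s + 6: two numbers with sum -5 and product 6 are -2 and -3, so s^2 + 5s + 6 = (s + 2)(s + 3).
Hence p(s) = (s + 2) (s + 3), with roots -3, -2.
The eigenvalues -3, -2 are distinct and real, so A is diagonalisable and x(t) = e^{At} x(0) = V diag(e^{λ_i t}) V^{-1} x(0), where the columns of V are the eigenvectors.
λ = -3: A - (-3)I = [[-5, 2], [-15, 6]]. Row 1 gives (-5)·v1 + 2·v2 = 0, so take v_1 = [-2, -5]^T.
λ = -2: A - (-2)I = [[-6, 2], [-15, 5]]. Row 1 gives (-6)·v1 + 2·v2 = 0, so take v_2 = [1, 3]^T.
V = [v_1 v_2] = [[-2, 1], [-5, 3]] has det V = -1, so V^{-1} = adj(V)/det V = [[-3, 1], [-5, 2]].
Modal coordinates z(0) = V^{-1} x(0): (-3)·0 + 1·(-1) = -1; (-5)·0 + 2·(-1) = -2; so z(0) = [-1, -2]^T.
x_1(t) = Σ_i (v_i)_1 · z_i(0) · e^{λ_i t} (row 1 of V times the modal terms).
x_1(0.8) = (-2)·(-1)·e^{-3·0.8} + 1·(-2)·e^{-2·0.8} = 2·0.090718 + (-2)·0.201897 = -0.2224.

-0.2224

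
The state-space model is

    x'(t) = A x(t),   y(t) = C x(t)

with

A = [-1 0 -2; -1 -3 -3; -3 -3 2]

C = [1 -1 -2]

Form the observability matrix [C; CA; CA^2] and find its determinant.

CA = [[6, 9, -3]]
CA^2 = [[-6, -18, -45]]
Observability matrix O = [C; CA; CA^2] = [[1, -1, -2], [6, 9, -3], [-6, -18, -45]]
Expanding along the first row, det(O) = 1·(9·(-45) - (-3)·(-18)) - (-1)·(6·(-45) - (-3)·(-6)) + (-2)·(6·(-18) - 9·(-6)) = 1·(-459) - (-1)·(-288) + (-2)·(-54) = -639
Since det(O) ≠ 0, rank(O) = 3 and the system is completely observable.

-639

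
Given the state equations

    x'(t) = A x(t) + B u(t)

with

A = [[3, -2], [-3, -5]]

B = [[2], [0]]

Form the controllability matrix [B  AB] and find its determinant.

-12

AB = [[6], [-6]]
Controllability matrix C = [B  AB] = [[2, 6], [0, -6]]
det(C) = 2·(-6) - 6·0 = -12 - 0 = -12
Since det(C) ≠ 0, rank(C) = 2 and the system is completely controllable.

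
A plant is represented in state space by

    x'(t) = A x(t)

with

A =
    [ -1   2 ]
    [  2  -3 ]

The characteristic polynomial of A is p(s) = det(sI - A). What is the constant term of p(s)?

For a 2×2 matrix, det(sI - A) = s^2 - (tr A)s + det A.
tr A = -4, det A = -1.
So p(s) = s^2 + 4s - 1.
The constant term is -1.

-1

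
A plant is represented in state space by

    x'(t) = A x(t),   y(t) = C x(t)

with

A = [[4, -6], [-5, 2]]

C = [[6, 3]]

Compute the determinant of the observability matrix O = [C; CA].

-207

CA = [[9, -30]]
Observability matrix O = [C; CA] = [[6, 3], [9, -30]]
det(O) = 6·(-30) - 3·9 = -180 - 27 = -207
Since det(O) ≠ 0, rank(O) = 2 and the system is completely observable.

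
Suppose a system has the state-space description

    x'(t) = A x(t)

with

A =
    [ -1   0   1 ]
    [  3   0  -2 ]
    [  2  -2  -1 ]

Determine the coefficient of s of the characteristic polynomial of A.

-5

Expand det(sI - A) for the 3×3 matrix.
p(s) = s^3 + 2s^2 - 5s + 2.
(Check: constant term = det(-A) = (-1)^3 det A = 2; coefficient of s^2 = -tr A = 2.)
The coefficient of s is -5.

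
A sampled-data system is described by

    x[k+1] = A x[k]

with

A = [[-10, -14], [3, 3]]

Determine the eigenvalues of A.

det(zI - A) = z^2 - (tr A)z + det A, with tr A = (-10) + 3 = -7 and det A = (-10)·3 - (-14)·3 = -30 - (-42) = 12.
So p(z) = det(zI - A) = z^2 + 7z + 12.
Factor z^2 + 7z + 12: two numbers with sum -7 and product 12 are -3 and -4, so z^2 + 7z + 12 = (z + 3)(z + 4).
Hence p(z) = (z + 3) (z + 4), with roots -4, -3.

-4, -3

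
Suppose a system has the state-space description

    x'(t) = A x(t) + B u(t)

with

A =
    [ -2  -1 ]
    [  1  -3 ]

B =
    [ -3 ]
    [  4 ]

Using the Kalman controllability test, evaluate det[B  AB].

37

AB = [[2], [-15]]
Controllability matrix C = [B  AB] = [[-3, 2], [4, -15]]
det(C) = (-3)·(-15) - 2·4 = 45 - 8 = 37
Since det(C) ≠ 0, rank(C) = 2 and the system is completely controllable.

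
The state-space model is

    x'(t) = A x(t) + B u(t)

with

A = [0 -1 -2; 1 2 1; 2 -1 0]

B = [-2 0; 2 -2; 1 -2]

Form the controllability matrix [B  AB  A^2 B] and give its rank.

AB = [[-4, 6], [3, -6], [-6, 2]]
A^2B = [[9, 2], [-4, -4], [-11, 18]]
Controllability matrix C = [B  AB  A^2B] = [[-2, 0, -4, 6, 9, 2], [2, -2, 3, -6, -4, -4], [1, -2, -6, 2, -11, 18]]
Take the 3×3 submatrix of C formed by columns 1, 2, 3: [[-2, 0, -4], [2, -2, 3], [1, -2, -6]]. Its determinant is (-2)·((-2)·(-6) - 3·(-2)) - 0·(2·(-6) - 3·1) + (-4)·(2·(-2) - (-2)·1) = (-2)·18 - 0·(-15) + (-4)·(-2) = -28 ≠ 0.
So rank(C) ≥ 3; since C has 3 rows, rank(C) = 3.
rank(C) = 3 = n, so the pair (A, B) is completely controllable.

3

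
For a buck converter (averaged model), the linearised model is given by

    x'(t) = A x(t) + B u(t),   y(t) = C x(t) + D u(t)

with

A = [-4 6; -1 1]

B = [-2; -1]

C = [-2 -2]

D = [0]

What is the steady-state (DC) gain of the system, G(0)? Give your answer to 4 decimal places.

G(0) = C(-A)^{-1}B + D = -C A^{-1} B + D.
det A = 2, so A^{-1} = (1/2)·adj(A) = [[1/2, -3], [1/2, -2]]
A^{-1} B = [2, 1]^T
C A^{-1} B = -6
G(0) = D - C A^{-1} B = 0 - (-6) = 6

6.0000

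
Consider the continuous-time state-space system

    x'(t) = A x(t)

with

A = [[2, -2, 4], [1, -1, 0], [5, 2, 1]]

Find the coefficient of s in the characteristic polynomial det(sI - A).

-19

Expand det(sI - A) for the 3×3 matrix.
p(s) = s^3 - 2s^2 - 19s - 28.
(Check: constant term = det(-A) = (-1)^3 det A = -28; coefficient of s^2 = -tr A = -2.)
The coefficient of s is -19.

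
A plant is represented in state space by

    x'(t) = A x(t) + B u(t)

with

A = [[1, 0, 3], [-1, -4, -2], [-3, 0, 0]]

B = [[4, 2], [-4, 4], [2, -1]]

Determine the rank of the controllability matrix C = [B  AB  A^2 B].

AB = [[10, -1], [8, -16], [-12, -6]]
A^2B = [[-26, -19], [-18, 77], [-30, 3]]
Controllability matrix C = [B  AB  A^2B] = [[4, 2, 10, -1, -26, -19], [-4, 4, 8, -16, -18, 77], [2, -1, -12, -6, -30, 3]]
Take the 3×3 submatrix of C formed by columns 1, 2, 3: [[4, 2, 10], [-4, 4, 8], [2, -1, -12]]. Its determinant is 4·(4·(-12) - 8·(-1)) - 2·((-4)·(-12) - 8·2) + 10·((-4)·(-1) - 4·2) = 4·(-40) - 2·32 + 10·(-4) = -264 ≠ 0.
So rank(C) ≥ 3; since C has 3 rows, rank(C) = 3.
rank(C) = 3 = n, so the pair (A, B) is completely controllable.

3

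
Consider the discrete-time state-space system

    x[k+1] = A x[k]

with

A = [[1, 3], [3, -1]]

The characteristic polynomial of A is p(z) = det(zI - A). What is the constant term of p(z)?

-10

For a 2×2 matrix, det(zI - A) = z^2 - (tr A)z + det A.
tr A = 0, det A = -10.
So p(z) = z^2 - 10.
The constant term is -10.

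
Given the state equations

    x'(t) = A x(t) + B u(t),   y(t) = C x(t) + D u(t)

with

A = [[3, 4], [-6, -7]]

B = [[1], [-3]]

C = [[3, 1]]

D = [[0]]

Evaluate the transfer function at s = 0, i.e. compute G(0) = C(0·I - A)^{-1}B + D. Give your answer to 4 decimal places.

-4.0000

G(0) = C(-A)^{-1}B + D = -C A^{-1} B + D.
det A = 3, so A^{-1} = (1/3)·adj(A) = [[-7/3, -4/3], [2, 1]]
A^{-1} B = [5/3, -1]^T
C A^{-1} B = 4
G(0) = D - C A^{-1} B = 0 - (4) = -4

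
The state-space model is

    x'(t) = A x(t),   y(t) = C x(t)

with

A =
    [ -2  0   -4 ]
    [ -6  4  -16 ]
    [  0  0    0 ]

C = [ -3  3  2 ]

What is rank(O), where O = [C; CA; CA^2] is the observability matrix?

2

CA = [[-12, 12, -36]]
CA^2 = [[-48, 48, -144]]
Observability matrix O = [C; CA; CA^2] = [[-3, 3, 2], [-12, 12, -36], [-48, 48, -144]]
The columns c1, c2, c3 of O are linearly dependent: c1 + c2 = 0 (check each entry), so rank(O) ≤ 2.
The 2×2 minor from rows 1, 2, columns 1, 3 is (-3)·(-36) - 2·(-12) = 108 - (-24) = 132 ≠ 0, so rank(O) = 2.
rank(O) = 2 < n = 3, so the pair (A, C) is not completely observable.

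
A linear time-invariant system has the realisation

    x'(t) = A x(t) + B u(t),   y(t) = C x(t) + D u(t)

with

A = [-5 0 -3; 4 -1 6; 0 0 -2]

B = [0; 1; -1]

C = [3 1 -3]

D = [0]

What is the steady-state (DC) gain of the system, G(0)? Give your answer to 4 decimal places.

1.6000

G(0) = C(-A)^{-1}B + D = -C A^{-1} B + D.
det A = -10, so A^{-1} = (1/-10)·adj(A) = [[-1/5, 0, 3/10], [-4/5, -1, -9/5], [0, 0, -1/2]]
A^{-1} B = [-3/10, 4/5, 1/2]^T
C A^{-1} B = -8/5
G(0) = D - C A^{-1} B = 0 - (-8/5) = 8/5 ≈ 1.6000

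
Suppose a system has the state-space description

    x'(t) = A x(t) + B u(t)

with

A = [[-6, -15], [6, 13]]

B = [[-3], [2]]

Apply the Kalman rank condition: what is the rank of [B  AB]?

1

AB = [[-12], [8]]
Controllability matrix C = [B  AB] = [[-3, -12], [2, 8]]
Every column of C is a scalar multiple of column 1 = [-3, 2] (multipliers 1, 4), so the columns span a one-dimensional space.
C ≠ 0, hence rank(C) = 1.
rank(C) = 1 < n = 2, so the pair (A, B) is not completely controllable.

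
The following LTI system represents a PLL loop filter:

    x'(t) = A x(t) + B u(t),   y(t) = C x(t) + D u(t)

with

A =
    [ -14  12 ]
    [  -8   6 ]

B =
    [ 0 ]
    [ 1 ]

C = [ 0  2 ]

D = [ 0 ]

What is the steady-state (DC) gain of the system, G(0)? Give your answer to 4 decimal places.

G(0) = C(-A)^{-1}B + D = -C A^{-1} B + D.
det A = 12, so A^{-1} = (1/12)·adj(A) = [[1/2, -1], [2/3, -7/6]]
A^{-1} B = [-1, -7/6]^T
C A^{-1} B = -7/3
G(0) = D - C A^{-1} B = 0 - (-7/3) = 7/3 ≈ 2.3333

2.3333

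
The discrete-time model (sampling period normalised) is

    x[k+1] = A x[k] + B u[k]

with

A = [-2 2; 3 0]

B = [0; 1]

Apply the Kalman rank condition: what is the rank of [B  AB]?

AB = [[2], [0]]
Controllability matrix C = [B  AB] = [[0, 2], [1, 0]]
det(C) = 0·0 - 2·1 = 0 - 2 = -2 ≠ 0, so rank(C) = 2.
rank(C) = 2 = n, so the pair (A, B) is completely controllable.

2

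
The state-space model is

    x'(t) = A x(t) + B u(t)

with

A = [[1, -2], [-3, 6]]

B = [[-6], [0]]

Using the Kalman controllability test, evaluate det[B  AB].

AB = [[-6], [18]]
Controllability matrix C = [B  AB] = [[-6, -6], [0, 18]]
det(C) = (-6)·18 - (-6)·0 = -108 - 0 = -108
Since det(C) ≠ 0, rank(C) = 2 and the system is completely controllable.

-108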